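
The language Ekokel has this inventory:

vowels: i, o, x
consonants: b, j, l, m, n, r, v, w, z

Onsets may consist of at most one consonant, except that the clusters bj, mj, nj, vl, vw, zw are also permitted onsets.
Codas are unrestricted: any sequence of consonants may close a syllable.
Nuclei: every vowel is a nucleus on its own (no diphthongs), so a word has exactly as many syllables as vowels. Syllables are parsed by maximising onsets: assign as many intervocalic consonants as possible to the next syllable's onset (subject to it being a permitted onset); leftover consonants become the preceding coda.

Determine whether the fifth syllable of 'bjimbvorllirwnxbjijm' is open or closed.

The vowels are i, o, i, x, i — 5 nuclei, so 5 syllables.
/i…o/ gap (V1→V2): /mbv/ — longest licit onset from the right is /v/, leaving /mb/ as coda.
/o…i/ gap (V2→V3): /rll/; trying suffixes from longest down, /l/ is the first permitted one, so coda /rl/ | onset /l/.
/i…x/ gap (V3→V4): /rwn/; trying suffixes from longest down, /n/ is the first permitted one, so coda /rw/ | onset /n/.
/x…i/ gap (V4→V5): cluster /bj/ — /bj/ is itself a permitted onset, so the whole cluster goes right; preceding coda = ∅.
So the parse is bjimb.vorl.lirw.nx.bjijm.
Syllable 5 is /bjijm/ with coda /jm/, so it is closed.

closed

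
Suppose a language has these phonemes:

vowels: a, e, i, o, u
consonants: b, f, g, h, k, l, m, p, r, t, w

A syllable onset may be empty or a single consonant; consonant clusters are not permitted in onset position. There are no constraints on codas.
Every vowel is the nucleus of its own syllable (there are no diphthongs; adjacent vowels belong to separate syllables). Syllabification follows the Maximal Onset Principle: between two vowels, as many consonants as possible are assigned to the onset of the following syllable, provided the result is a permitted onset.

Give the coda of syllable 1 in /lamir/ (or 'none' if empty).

none

The vowels are a, i — 2 nuclei, so 2 syllables.
V1 /a/ – V2 /i/: /m/ → onset of the next syllable (single consonants are always licit onsets).
Putting it together: la.mir.
Syllable 1 is /la/: onset /l/, nucleus /a/, coda ∅.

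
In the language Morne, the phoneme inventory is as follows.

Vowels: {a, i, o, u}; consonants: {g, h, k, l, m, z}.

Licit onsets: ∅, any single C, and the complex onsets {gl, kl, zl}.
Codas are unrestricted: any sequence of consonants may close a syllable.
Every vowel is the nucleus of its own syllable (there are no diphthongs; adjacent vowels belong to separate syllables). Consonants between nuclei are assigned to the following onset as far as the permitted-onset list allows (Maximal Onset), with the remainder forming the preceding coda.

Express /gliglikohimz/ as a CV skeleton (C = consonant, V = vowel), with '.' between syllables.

CCV.CCV.CV.CVCC

The vowels are i, i, o, i — 4 nuclei, so 4 syllables.
/i…i/ gap (V1→V2): cluster /gl/ — /gl/ is itself a permitted onset, so the whole cluster goes right; preceding coda = ∅.
/i…o/ gap (V2→V3): just /k/ — single C goes to the following onset.
/o…i/ gap (V3→V4): /h/ → onset of the next syllable (single consonants are always licit onsets).
Syllabification: gli.gli.ko.himz.
Mapping each syllable to C/V: /gli/ → CCV, /gli/ → CCV, /ko/ → CV, /himz/ → CVCC.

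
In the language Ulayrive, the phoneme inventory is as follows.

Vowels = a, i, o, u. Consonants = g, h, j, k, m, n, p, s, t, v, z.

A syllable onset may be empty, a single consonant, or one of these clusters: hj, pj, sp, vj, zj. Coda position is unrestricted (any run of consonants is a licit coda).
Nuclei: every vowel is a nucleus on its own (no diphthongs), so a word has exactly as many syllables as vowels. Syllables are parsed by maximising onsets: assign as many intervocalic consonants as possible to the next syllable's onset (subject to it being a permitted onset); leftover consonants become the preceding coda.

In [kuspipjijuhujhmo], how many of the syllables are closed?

Vowels present: u, i, i, u, u, o; each is a nucleus, giving 6 syllables.
σ1/σ2 boundary: /sp/ is a licit onset in full, so it all attaches to the next syllable.
σ2/σ3 boundary: /pj/ — entire cluster is a permitted onset → onset /pj/, coda ∅.
σ3/σ4 boundary: /j/ is a single consonant, so it becomes the next onset.
σ4/σ5 boundary: just /h/ — single C goes to the following onset.
σ5/σ6 boundary: /jhm/; trying suffixes from longest down, /m/ is the first permitted one, so coda /jh/ | onset /m/.
Putting it together: ku.spi.pji.ju.hujh.mo.
Classifying each syllable: /ku/ (open), /spi/ (open), /pji/ (open), /ju/ (open), /hujh/ (closed), /mo/ (open).
Closed syllables: 1.

1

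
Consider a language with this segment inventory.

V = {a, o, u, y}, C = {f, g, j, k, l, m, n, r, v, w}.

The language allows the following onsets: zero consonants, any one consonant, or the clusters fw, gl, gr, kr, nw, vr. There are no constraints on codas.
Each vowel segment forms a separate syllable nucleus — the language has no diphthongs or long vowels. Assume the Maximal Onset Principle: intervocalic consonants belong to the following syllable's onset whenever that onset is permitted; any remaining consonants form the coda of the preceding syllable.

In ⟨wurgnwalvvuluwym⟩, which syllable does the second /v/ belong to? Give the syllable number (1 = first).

Nuclei (vowels): u, a, u, u, y → 5 syllables.
σ1/σ2 boundary: /rgnw/ — longest licit onset from the right is /nw/, leaving /rg/ as coda.
σ2/σ3 boundary: /lvv/ splits as /lv/ + /v/ (/v/ is the longest suffix that is a licit onset).
σ3/σ4 boundary: /l/ is a single consonant, so it becomes the next onset.
σ4/σ5 boundary: /w/ → onset of the next syllable (single consonants are always licit onsets).
Putting it together: wurg.nwalv.vu.lu.wym.
The second /v/ is in the onset of syllable 3 (/vu/).

3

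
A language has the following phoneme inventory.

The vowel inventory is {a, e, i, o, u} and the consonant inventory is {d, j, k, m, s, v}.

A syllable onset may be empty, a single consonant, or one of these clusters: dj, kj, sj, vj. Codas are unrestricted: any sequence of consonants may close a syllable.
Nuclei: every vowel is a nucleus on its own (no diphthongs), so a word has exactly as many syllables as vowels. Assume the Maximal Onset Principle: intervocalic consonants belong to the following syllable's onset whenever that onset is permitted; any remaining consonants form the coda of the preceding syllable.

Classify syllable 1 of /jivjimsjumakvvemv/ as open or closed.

Vowels present: i, i, u, a, e; each is a nucleus, giving 5 syllables.
σ1/σ2 boundary: cluster /vj/ — /vj/ is itself a permitted onset, so the whole cluster goes right; preceding coda = ∅.
σ2/σ3 boundary: cluster /msj/ — the longest permitted-onset suffix is /sj/; onset = /sj/, preceding coda = /m/.
σ3/σ4 boundary: just /m/ — single C goes to the following onset.
σ4/σ5 boundary: /kvv/ splits as /kv/ + /v/ (/v/ is the longest suffix that is a licit onset).
Syllabification: ji.vjim.sju.makv.vemv.
Syllable 1 is /ji/; it ends in its nucleus with no coda, so it is open.

open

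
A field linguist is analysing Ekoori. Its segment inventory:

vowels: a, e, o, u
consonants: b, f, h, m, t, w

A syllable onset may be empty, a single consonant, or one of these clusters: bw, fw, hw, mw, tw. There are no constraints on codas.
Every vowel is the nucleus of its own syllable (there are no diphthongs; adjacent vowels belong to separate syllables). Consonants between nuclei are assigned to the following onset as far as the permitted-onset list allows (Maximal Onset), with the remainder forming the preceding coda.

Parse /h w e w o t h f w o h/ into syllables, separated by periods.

The vowels are e, o, o — 3 nuclei, so 3 syllables.
σ1/σ2 boundary: /w/ → onset of the next syllable (single consonants are always licit onsets).
σ2/σ3 boundary: /thfw/ splits as /th/ + /fw/ (/fw/ is the longest suffix that is a licit onset).

hwe.woth.fwoh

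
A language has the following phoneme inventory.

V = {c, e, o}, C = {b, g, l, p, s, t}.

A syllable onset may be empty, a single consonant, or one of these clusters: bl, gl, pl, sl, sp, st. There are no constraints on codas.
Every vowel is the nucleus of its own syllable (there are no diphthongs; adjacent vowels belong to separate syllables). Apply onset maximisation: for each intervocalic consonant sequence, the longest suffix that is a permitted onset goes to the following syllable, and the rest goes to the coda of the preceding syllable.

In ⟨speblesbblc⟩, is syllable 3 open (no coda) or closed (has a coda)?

open

Vowels present: e, e, c; each is a nucleus, giving 3 syllables.
V1 /e/ – V2 /e/: /bl/ is a licit onset in full, so it all attaches to the next syllable.
V2 /e/ – V3 /c/: /sbbl/; trying suffixes from longest down, /bl/ is the first permitted one, so coda /sb/ | onset /bl/.
Syllabification: spe.blesb.blc.
Syllable 3 is /blc/; it ends in its nucleus with no coda, so it is open.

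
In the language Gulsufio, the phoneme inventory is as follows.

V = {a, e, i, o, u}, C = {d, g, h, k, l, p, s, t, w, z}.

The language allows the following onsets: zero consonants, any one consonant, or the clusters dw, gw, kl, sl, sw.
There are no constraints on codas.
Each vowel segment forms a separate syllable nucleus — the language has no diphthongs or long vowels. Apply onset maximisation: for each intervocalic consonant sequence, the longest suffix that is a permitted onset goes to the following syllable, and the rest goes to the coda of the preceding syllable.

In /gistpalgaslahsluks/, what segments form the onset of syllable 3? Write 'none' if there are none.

Vowels present: i, a, a, a, u; each is a nucleus, giving 5 syllables.
V1 /i/ – V2 /a/: /stp/; trying suffixes from longest down, /p/ is the first permitted one, so coda /st/ | onset /p/.
V2 /a/ – V3 /a/: cluster /lg/ — the longest permitted-onset suffix is /g/; onset = /g/, preceding coda = /l/.
V3 /a/ – V4 /a/: cluster /sl/ — /sl/ is itself a permitted onset, so the whole cluster goes right; preceding coda = ∅.
V4 /a/ – V5 /u/: /hsl/ — longest licit onset from the right is /sl/, leaving /h/ as coda.
Syllabification: gist.pal.ga.slah.sluks.
Syllable 3 is /ga/: onset /g/, nucleus /a/, coda ∅.

g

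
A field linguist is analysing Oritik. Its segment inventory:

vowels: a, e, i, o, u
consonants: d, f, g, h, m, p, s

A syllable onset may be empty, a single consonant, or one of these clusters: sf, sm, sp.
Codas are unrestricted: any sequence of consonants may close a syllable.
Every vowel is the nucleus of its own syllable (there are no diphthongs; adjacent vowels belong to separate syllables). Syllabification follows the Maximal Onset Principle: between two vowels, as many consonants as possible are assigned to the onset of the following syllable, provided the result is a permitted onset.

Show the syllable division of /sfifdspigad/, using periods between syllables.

sfifd.spi.gad

Nuclei (vowels): i, i, a → 3 syllables.
Between /i/ (V1) and /i/ (V2): /fdsp/ — longest licit onset from the right is /sp/, leaving /fd/ as coda.
Between /i/ (V2) and /a/ (V3): /g/ → onset of the next syllable (single consonants are always licit onsets).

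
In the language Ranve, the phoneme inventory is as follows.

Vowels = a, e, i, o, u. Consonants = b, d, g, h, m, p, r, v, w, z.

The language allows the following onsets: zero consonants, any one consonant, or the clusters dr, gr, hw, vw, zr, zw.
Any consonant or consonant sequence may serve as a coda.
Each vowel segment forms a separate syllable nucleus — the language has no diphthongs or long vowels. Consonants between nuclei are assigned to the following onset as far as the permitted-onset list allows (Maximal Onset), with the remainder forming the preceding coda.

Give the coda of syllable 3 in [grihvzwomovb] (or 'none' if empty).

vb

Vowels present: i, o, o; each is a nucleus, giving 3 syllables.
/i…o/ gap (V1→V2): /hvzw/ — longest licit onset from the right is /zw/, leaving /hv/ as coda.
/o…o/ gap (V2→V3): just /m/ — single C goes to the following onset.
Syllabification: grihv.zwo.movb.
Syllable 3 is /movb/: onset /m/, nucleus /o/, coda /vb/.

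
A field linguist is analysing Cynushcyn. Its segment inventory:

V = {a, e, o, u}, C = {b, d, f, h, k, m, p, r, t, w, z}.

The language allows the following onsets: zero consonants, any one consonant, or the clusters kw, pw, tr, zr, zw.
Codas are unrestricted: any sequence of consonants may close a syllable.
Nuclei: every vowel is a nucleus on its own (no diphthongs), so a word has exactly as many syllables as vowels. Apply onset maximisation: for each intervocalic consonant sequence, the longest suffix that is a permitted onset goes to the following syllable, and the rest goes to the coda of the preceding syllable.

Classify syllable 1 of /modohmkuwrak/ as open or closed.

open

Vowels present: o, o, u, a; each is a nucleus, giving 4 syllables.
σ1/σ2 boundary: just /d/ — single C goes to the following onset.
σ2/σ3 boundary: /hmk/ splits as /hm/ + /k/ (/k/ is the longest suffix that is a licit onset).
σ3/σ4 boundary: /wr/ splits as /w/ + /r/ (/r/ is the longest suffix that is a licit onset).
Result: mo.dohm.kuw.rak.
Syllable 1 is /mo/; it ends in its nucleus with no coda, so it is open.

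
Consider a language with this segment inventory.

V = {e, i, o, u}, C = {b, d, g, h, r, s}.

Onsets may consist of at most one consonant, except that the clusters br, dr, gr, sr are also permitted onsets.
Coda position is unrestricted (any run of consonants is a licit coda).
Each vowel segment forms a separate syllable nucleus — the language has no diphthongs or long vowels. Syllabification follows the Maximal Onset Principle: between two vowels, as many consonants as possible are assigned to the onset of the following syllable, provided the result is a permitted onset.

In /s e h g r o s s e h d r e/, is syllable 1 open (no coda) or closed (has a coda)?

closed

The vowels are e, o, e, e — 4 nuclei, so 4 syllables.
Between /e/ (V1) and /o/ (V2): /hgr/ splits as /h/ + /gr/ (/gr/ is the longest suffix that is a licit onset).
Between /o/ (V2) and /e/ (V3): /ss/ splits as /s/ + /s/ (/s/ is the longest suffix that is a licit onset).
Between /e/ (V3) and /e/ (V4): cluster /hdr/ — the longest permitted-onset suffix is /dr/; onset = /dr/, preceding coda = /h/.
Putting it together: seh.gros.seh.dre.
Syllable 1 is /seh/ with coda /h/, so it is closed.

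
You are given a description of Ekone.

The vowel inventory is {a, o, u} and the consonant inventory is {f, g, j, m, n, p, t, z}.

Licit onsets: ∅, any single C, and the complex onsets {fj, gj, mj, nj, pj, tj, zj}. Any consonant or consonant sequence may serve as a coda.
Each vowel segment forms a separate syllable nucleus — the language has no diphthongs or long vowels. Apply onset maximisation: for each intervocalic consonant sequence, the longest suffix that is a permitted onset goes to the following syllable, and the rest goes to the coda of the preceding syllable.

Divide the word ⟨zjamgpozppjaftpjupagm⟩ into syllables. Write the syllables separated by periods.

zjamg.pozp.pjaft.pju.pagm

Nuclei (vowels): a, o, a, u, a → 5 syllables.
V1 /a/ – V2 /o/: /mgp/; trying suffixes from longest down, /p/ is the first permitted one, so coda /mg/ | onset /p/.
V2 /o/ – V3 /a/: /zppj/ splits as /zp/ + /pj/ (/pj/ is the longest suffix that is a licit onset).
V3 /a/ – V4 /u/: /ftpj/ — longest licit onset from the right is /pj/, leaving /ft/ as coda.
V4 /u/ – V5 /a/: /p/ is a single consonant, so it becomes the next onset.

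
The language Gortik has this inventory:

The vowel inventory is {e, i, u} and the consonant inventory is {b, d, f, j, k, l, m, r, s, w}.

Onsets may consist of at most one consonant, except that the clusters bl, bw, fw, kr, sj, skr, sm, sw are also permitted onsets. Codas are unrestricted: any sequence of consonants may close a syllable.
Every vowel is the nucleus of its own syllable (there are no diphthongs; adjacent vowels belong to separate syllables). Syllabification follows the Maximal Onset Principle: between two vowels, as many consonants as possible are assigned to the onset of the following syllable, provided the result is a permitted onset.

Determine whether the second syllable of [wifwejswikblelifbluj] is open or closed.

closed

Vowels present: i, e, i, e, i, u; each is a nucleus, giving 6 syllables.
σ1/σ2 boundary: cluster /fw/ — /fw/ is itself a permitted onset, so the whole cluster goes right; preceding coda = ∅.
σ2/σ3 boundary: /jsw/; trying suffixes from longest down, /sw/ is the first permitted one, so coda /j/ | onset /sw/.
σ3/σ4 boundary: cluster /kbl/ — the longest permitted-onset suffix is /bl/; onset = /bl/, preceding coda = /k/.
σ4/σ5 boundary: /l/ is a single consonant, so it becomes the next onset.
σ5/σ6 boundary: cluster /fbl/ — the longest permitted-onset suffix is /bl/; onset = /bl/, preceding coda = /f/.
Result: wi.fwej.swik.ble.lif.bluj.
Syllable 2 is /fwej/ with coda /j/, so it is closed.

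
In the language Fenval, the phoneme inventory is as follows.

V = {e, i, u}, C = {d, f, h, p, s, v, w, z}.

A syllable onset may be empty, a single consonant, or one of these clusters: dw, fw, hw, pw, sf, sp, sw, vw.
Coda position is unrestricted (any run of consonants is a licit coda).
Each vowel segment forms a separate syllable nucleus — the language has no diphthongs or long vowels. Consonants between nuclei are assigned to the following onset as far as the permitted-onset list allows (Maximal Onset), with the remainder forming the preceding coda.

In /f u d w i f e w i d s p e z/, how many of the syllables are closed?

2

The vowels are u, i, e, i, e — 5 nuclei, so 5 syllables.
/u…i/ gap (V1→V2): /dw/ — entire cluster is a permitted onset → onset /dw/, coda ∅.
/i…e/ gap (V2→V3): /f/ → onset of the next syllable (single consonants are always licit onsets).
/e…i/ gap (V3→V4): /w/ → onset of the next syllable (single consonants are always licit onsets).
/i…e/ gap (V4→V5): cluster /dsp/ — the longest permitted-onset suffix is /sp/; onset = /sp/, preceding coda = /d/.
Syllabification: fu.dwi.fe.wid.spez.
Classifying each syllable: /fu/ (open), /dwi/ (open), /fe/ (open), /wid/ (closed), /spez/ (closed).
Closed syllables: 2.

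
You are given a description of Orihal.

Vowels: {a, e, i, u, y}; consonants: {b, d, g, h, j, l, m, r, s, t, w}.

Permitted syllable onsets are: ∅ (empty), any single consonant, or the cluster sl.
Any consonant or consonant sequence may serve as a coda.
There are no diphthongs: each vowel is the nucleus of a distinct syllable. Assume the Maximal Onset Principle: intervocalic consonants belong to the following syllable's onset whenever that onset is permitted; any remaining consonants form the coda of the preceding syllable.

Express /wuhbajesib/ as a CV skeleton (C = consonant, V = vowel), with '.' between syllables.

Nuclei (vowels): u, a, e, i → 4 syllables.
V1 /u/ – V2 /a/: /hb/ — longest licit onset from the right is /b/, leaving /h/ as coda.
V2 /a/ – V3 /e/: just /j/ — single C goes to the following onset.
V3 /e/ – V4 /i/: /s/ → onset of the next syllable (single consonants are always licit onsets).
Putting it together: wuh.ba.je.sib.
Mapping each syllable to C/V: /wuh/ → CVC, /ba/ → CV, /je/ → CV, /sib/ → CVC.

CVC.CV.CV.CVC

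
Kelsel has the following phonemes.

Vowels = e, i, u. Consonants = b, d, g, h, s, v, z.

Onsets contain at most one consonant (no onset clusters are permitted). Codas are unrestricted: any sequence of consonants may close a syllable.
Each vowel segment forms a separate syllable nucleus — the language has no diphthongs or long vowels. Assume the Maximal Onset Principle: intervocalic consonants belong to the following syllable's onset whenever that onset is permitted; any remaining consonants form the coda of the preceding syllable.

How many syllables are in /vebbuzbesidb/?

Vowels present: e, u, e, i; each is a nucleus, giving 4 syllables.

4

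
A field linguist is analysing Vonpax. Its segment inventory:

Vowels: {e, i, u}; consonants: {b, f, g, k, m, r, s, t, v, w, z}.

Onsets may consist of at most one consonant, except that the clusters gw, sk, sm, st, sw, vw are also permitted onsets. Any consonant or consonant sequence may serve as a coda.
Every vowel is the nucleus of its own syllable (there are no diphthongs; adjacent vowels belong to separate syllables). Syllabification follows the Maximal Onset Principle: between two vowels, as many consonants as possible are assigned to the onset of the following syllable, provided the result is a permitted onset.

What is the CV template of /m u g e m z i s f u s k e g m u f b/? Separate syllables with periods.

CV.CVC.CVC.CV.CCVC.CVCC

Nuclei (vowels): u, e, i, u, e, u → 6 syllables.
V1 /u/ – V2 /e/: /g/ is a single consonant, so it becomes the next onset.
V2 /e/ – V3 /i/: cluster /mz/ — the longest permitted-onset suffix is /z/; onset = /z/, preceding coda = /m/.
V3 /i/ – V4 /u/: cluster /sf/ — the longest permitted-onset suffix is /f/; onset = /f/, preceding coda = /s/.
V4 /u/ – V5 /e/: /sk/ — entire cluster is a permitted onset → onset /sk/, coda ∅.
V5 /e/ – V6 /u/: /gm/ — longest licit onset from the right is /m/, leaving /g/ as coda.
Syllabification: mu.gem.zis.fu.skeg.mufb.
Mapping each syllable to C/V: /mu/ → CV, /gem/ → CVC, /zis/ → CVC, /fu/ → CV, /skeg/ → CCVC, /mufb/ → CVCC.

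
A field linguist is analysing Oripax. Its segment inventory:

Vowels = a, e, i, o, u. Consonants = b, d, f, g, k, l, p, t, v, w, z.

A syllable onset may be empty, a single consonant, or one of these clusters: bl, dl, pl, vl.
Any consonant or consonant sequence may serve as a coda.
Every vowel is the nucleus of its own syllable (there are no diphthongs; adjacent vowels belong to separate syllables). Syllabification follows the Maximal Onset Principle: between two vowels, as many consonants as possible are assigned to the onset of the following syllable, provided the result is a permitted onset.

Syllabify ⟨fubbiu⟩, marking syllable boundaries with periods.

fub.bi.u

Nuclei (vowels): u, i, u → 3 syllables.
V1 /u/ – V2 /i/: /bb/ — longest licit onset from the right is /b/, leaving /b/ as coda.
V2 /i/ – V3 /u/: hiatus — the boundary sits between the two vowels.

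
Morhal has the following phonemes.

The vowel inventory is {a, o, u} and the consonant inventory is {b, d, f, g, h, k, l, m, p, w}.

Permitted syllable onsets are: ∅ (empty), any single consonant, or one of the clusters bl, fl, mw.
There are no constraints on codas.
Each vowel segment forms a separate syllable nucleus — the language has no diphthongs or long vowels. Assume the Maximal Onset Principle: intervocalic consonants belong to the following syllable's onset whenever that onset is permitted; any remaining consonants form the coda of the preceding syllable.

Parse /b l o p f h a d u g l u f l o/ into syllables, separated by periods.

blopf.ha.dug.lu.flo

The vowels are o, a, u, u, o — 5 nuclei, so 5 syllables.
/o…a/ gap (V1→V2): /pfh/ splits as /pf/ + /h/ (/h/ is the longest suffix that is a licit onset).
/a…u/ gap (V2→V3): /d/ is a single consonant, so it becomes the next onset.
/u…u/ gap (V3→V4): cluster /gl/ — the longest permitted-onset suffix is /l/; onset = /l/, preceding coda = /g/.
/u…o/ gap (V4→V5): cluster /fl/ — /fl/ is itself a permitted onset, so the whole cluster goes right; preceding coda = ∅.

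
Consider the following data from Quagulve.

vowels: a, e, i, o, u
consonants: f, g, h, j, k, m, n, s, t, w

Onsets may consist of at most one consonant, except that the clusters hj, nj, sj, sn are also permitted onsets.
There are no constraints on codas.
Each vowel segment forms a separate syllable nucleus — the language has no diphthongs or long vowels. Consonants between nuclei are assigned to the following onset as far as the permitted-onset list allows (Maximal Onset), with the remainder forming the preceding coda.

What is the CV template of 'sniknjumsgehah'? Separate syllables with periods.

The vowels are i, u, e, a — 4 nuclei, so 4 syllables.
/i…u/ gap (V1→V2): /knj/; trying suffixes from longest down, /nj/ is the first permitted one, so coda /k/ | onset /nj/.
/u…e/ gap (V2→V3): /msg/ — longest licit onset from the right is /g/, leaving /ms/ as coda.
/e…a/ gap (V3→V4): /h/ is a single consonant, so it becomes the next onset.
So the parse is snik.njums.ge.hah.
Mapping each syllable to C/V: /snik/ → CCVC, /njums/ → CCVCC, /ge/ → CV, /hah/ → CVC.

CCVC.CCVCC.CV.CVC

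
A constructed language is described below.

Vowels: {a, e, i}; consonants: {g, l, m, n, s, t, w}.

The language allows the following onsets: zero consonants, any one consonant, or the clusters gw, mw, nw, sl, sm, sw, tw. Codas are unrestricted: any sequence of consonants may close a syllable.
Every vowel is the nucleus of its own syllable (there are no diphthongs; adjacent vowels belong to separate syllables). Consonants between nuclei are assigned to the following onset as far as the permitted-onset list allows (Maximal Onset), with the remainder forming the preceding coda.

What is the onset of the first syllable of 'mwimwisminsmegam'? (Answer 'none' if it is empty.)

mw

The vowels are i, i, i, e, a — 5 nuclei, so 5 syllables.
V1 /i/ – V2 /i/: /mw/ — entire cluster is a permitted onset → onset /mw/, coda ∅.
V2 /i/ – V3 /i/: /sm/ is a licit onset in full, so it all attaches to the next syllable.
V3 /i/ – V4 /e/: cluster /nsm/ — the longest permitted-onset suffix is /sm/; onset = /sm/, preceding coda = /n/.
V4 /e/ – V5 /a/: /g/ is a single consonant, so it becomes the next onset.
Putting it together: mwi.mwi.smin.sme.gam.
Syllable 1 is /mwi/: onset /mw/, nucleus /i/, coda ∅.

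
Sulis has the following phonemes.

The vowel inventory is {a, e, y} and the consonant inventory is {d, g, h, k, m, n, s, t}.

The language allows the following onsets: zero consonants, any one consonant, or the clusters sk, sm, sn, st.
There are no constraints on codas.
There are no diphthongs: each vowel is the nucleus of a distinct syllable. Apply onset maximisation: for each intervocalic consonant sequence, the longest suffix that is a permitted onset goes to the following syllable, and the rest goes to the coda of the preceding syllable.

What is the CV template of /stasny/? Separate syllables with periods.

CCV.CCV

Nuclei (vowels): a, y → 2 syllables.
/a…y/ gap (V1→V2): /sn/ — entire cluster is a permitted onset → onset /sn/, coda ∅.
Putting it together: sta.sny.
Mapping each syllable to C/V: /sta/ → CCV, /sny/ → CCV.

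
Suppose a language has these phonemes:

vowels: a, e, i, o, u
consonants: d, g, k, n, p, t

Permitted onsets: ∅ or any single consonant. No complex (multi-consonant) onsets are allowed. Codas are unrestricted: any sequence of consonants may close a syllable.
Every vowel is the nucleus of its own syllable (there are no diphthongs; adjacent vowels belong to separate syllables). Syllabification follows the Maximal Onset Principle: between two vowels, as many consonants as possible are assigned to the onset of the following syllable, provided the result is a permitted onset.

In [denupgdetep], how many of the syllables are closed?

2

Vowels present: e, u, e, e; each is a nucleus, giving 4 syllables.
V1 /e/ – V2 /u/: /n/ → onset of the next syllable (single consonants are always licit onsets).
V2 /u/ – V3 /e/: /pgd/ splits as /pg/ + /d/ (/d/ is the longest suffix that is a licit onset).
V3 /e/ – V4 /e/: /t/ is a single consonant, so it becomes the next onset.
Result: de.nupg.de.tep.
Classifying each syllable: /de/ (open), /nupg/ (closed), /de/ (open), /tep/ (closed).
Closed syllables: 2.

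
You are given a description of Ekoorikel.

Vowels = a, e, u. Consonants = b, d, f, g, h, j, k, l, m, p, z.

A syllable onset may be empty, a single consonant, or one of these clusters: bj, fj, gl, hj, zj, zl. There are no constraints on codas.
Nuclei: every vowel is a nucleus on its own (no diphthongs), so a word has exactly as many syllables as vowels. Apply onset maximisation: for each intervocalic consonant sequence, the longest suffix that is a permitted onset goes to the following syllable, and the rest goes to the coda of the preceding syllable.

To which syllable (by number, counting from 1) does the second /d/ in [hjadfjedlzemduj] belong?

2

Nuclei (vowels): a, e, e, u → 4 syllables.
σ1/σ2 boundary: /dfj/ — longest licit onset from the right is /fj/, leaving /d/ as coda.
σ2/σ3 boundary: /dlz/; trying suffixes from longest down, /z/ is the first permitted one, so coda /dl/ | onset /z/.
σ3/σ4 boundary: /md/ — longest licit onset from the right is /d/, leaving /m/ as coda.
Putting it together: hjad.fjedl.zem.duj.
The second /d/ is in the coda of syllable 2 (/fjedl/).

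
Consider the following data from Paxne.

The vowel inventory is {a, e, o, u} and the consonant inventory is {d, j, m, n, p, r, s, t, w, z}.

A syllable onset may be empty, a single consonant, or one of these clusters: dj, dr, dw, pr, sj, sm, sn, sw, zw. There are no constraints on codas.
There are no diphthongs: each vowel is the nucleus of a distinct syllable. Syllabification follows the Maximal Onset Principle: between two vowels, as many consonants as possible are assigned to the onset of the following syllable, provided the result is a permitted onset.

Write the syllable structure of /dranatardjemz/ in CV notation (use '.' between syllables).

The vowels are a, a, a, e — 4 nuclei, so 4 syllables.
σ1/σ2 boundary: /n/ → onset of the next syllable (single consonants are always licit onsets).
σ2/σ3 boundary: /t/ → onset of the next syllable (single consonants are always licit onsets).
σ3/σ4 boundary: /rdj/ — longest licit onset from the right is /dj/, leaving /r/ as coda.
Putting it together: dra.na.tar.djemz.
Mapping each syllable to C/V: /dra/ → CCV, /na/ → CV, /tar/ → CVC, /djemz/ → CCVCC.

CCV.CV.CVC.CCVCC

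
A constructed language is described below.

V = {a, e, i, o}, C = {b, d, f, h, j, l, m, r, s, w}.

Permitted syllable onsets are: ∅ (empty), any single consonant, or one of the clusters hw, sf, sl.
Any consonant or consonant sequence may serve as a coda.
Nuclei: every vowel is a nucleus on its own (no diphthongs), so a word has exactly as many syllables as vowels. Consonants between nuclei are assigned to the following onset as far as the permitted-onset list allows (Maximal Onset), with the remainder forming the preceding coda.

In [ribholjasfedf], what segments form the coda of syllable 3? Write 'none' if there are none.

none

Nuclei (vowels): i, o, a, e → 4 syllables.
Between /i/ (V1) and /o/ (V2): /bh/ — longest licit onset from the right is /h/, leaving /b/ as coda.
Between /o/ (V2) and /a/ (V3): /lj/ splits as /l/ + /j/ (/j/ is the longest suffix that is a licit onset).
Between /a/ (V3) and /e/ (V4): /sf/ — entire cluster is a permitted onset → onset /sf/, coda ∅.
Syllabification: rib.hol.ja.sfedf.
Syllable 3 is /ja/: onset /j/, nucleus /a/, coda ∅.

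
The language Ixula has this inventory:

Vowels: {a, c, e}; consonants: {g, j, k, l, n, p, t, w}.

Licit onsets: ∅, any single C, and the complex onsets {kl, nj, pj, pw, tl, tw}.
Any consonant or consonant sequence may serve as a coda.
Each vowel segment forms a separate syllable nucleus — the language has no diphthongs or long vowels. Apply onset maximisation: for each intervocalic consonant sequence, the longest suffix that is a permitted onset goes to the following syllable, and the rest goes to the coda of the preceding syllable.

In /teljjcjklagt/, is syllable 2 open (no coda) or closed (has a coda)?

The vowels are e, c, a — 3 nuclei, so 3 syllables.
Between /e/ (V1) and /c/ (V2): /ljj/ splits as /lj/ + /j/ (/j/ is the longest suffix that is a licit onset).
Between /c/ (V2) and /a/ (V3): cluster /jkl/ — the longest permitted-onset suffix is /kl/; onset = /kl/, preceding coda = /j/.
Syllabification: telj.jcj.klagt.
Syllable 2 is /jcj/ with coda /j/, so it is closed.

closed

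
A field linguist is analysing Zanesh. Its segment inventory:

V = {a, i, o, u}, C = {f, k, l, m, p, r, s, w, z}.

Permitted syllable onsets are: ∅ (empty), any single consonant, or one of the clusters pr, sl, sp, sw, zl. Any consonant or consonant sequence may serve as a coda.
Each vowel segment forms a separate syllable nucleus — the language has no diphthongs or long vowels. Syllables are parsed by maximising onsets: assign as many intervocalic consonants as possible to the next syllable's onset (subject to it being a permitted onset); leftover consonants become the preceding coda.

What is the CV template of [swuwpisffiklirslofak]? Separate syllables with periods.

CCVC.CVCC.CVC.CVC.CCV.CVC

Nuclei (vowels): u, i, i, i, o, a → 6 syllables.
/u…i/ gap (V1→V2): /wp/ splits as /w/ + /p/ (/p/ is the longest suffix that is a licit onset).
/i…i/ gap (V2→V3): /sff/ — longest licit onset from the right is /f/, leaving /sf/ as coda.
/i…i/ gap (V3→V4): /kl/ — longest licit onset from the right is /l/, leaving /k/ as coda.
/i…o/ gap (V4→V5): /rsl/; trying suffixes from longest down, /sl/ is the first permitted one, so coda /r/ | onset /sl/.
/o…a/ gap (V5→V6): /f/ is a single consonant, so it becomes the next onset.
Result: swuw.pisf.fik.lir.slo.fak.
Mapping each syllable to C/V: /swuw/ → CCVC, /pisf/ → CVCC, /fik/ → CVC, /lir/ → CVC, /slo/ → CCV, /fak/ → CVC.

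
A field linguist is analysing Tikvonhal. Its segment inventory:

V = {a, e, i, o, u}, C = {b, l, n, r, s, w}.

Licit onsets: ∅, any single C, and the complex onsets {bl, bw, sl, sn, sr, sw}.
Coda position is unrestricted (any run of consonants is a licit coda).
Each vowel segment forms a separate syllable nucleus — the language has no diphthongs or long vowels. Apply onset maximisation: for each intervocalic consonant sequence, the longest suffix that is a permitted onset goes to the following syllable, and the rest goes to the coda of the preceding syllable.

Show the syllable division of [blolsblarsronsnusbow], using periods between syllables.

blols.blar.sron.snus.bow

The vowels are o, a, o, u, o — 5 nuclei, so 5 syllables.
σ1/σ2 boundary: /lsbl/ — longest licit onset from the right is /bl/, leaving /ls/ as coda.
σ2/σ3 boundary: cluster /rsr/ — the longest permitted-onset suffix is /sr/; onset = /sr/, preceding coda = /r/.
σ3/σ4 boundary: /nsn/ — longest licit onset from the right is /sn/, leaving /n/ as coda.
σ4/σ5 boundary: /sb/; trying suffixes from longest down, /b/ is the first permitted one, so coda /s/ | onset /b/.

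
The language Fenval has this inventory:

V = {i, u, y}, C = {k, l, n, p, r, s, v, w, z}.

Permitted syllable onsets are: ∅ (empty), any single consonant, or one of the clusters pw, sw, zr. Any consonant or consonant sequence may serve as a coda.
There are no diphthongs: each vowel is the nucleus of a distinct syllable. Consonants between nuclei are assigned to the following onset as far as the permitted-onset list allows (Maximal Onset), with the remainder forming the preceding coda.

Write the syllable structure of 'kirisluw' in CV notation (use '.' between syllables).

Nuclei (vowels): i, i, u → 3 syllables.
Between /i/ (V1) and /i/ (V2): just /r/ — single C goes to the following onset.
Between /i/ (V2) and /u/ (V3): cluster /sl/ — the longest permitted-onset suffix is /l/; onset = /l/, preceding coda = /s/.
Result: ki.ris.luw.
Mapping each syllable to C/V: /ki/ → CV, /ris/ → CVC, /luw/ → CVC.

CV.CVC.CVC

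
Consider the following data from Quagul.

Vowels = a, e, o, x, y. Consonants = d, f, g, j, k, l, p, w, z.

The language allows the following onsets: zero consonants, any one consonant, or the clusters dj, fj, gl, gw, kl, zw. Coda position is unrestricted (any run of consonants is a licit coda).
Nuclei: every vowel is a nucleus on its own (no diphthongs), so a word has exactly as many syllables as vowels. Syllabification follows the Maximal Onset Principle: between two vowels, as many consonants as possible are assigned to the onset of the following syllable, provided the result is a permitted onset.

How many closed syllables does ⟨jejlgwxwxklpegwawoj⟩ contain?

Nuclei (vowels): e, x, x, e, a, o → 6 syllables.
V1 /e/ – V2 /x/: /jlgw/ splits as /jl/ + /gw/ (/gw/ is the longest suffix that is a licit onset).
V2 /x/ – V3 /x/: /w/ is a single consonant, so it becomes the next onset.
V3 /x/ – V4 /e/: /klp/ splits as /kl/ + /p/ (/p/ is the longest suffix that is a licit onset).
V4 /e/ – V5 /a/: /gw/ is a licit onset in full, so it all attaches to the next syllable.
V5 /a/ – V6 /o/: /w/ is a single consonant, so it becomes the next onset.
Syllabification: jejl.gwx.wxkl.pe.gwa.woj.
Classifying each syllable: /jejl/ (closed), /gwx/ (open), /wxkl/ (closed), /pe/ (open), /gwa/ (open), /woj/ (closed).
Closed syllables: 3.

3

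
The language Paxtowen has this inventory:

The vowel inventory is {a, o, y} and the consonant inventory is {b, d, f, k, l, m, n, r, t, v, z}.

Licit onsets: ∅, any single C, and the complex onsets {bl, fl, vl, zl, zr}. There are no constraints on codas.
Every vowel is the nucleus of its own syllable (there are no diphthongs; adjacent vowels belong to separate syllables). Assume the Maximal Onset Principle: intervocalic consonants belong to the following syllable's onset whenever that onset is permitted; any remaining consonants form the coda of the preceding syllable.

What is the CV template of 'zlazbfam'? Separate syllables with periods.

CCVCC.CVC

Nuclei (vowels): a, a → 2 syllables.
Between /a/ (V1) and /a/ (V2): /zbf/; trying suffixes from longest down, /f/ is the first permitted one, so coda /zb/ | onset /f/.
So the parse is zlazb.fam.
Mapping each syllable to C/V: /zlazb/ → CCVCC, /fam/ → CVC.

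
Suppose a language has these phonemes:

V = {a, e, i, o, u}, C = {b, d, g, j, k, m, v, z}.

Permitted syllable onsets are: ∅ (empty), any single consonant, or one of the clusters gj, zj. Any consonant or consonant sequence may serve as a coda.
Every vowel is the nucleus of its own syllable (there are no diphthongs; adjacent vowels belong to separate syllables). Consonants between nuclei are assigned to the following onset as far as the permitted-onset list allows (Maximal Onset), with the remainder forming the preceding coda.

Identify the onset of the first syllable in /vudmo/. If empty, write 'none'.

The vowels are u, o — 2 nuclei, so 2 syllables.
σ1/σ2 boundary: cluster /dm/ — the longest permitted-onset suffix is /m/; onset = /m/, preceding coda = /d/.
Syllabification: vud.mo.
Syllable 1 is /vud/: onset /v/, nucleus /u/, coda /d/.

v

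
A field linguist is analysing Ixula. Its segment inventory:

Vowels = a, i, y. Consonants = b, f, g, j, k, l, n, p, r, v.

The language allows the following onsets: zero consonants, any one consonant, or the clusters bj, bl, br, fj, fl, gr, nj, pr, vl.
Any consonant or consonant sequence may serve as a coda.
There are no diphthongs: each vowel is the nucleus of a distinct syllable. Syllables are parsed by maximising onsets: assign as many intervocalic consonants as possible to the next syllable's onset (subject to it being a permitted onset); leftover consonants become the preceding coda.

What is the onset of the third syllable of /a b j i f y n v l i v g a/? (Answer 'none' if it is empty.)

The vowels are a, i, y, i, a — 5 nuclei, so 5 syllables.
Between /a/ (V1) and /i/ (V2): /bj/ is a licit onset in full, so it all attaches to the next syllable.
Between /i/ (V2) and /y/ (V3): just /f/ — single C goes to the following onset.
Between /y/ (V3) and /i/ (V4): /nvl/ — longest licit onset from the right is /vl/, leaving /n/ as coda.
Between /i/ (V4) and /a/ (V5): /vg/ — longest licit onset from the right is /g/, leaving /v/ as coda.
Putting it together: a.bji.fyn.vliv.ga.
Syllable 3 is /fyn/: onset /f/, nucleus /y/, coda /n/.

f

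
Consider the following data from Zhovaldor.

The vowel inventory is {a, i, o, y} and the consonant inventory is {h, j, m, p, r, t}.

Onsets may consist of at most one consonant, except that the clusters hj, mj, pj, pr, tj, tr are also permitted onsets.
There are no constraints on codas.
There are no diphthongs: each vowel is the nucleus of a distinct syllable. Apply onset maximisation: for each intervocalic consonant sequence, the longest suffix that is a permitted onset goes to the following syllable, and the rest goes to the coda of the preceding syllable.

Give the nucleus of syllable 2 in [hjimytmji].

y

Nuclei (vowels): i, y, i → 3 syllables.
The second nucleus (vowel 2 from the left) is /y/.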